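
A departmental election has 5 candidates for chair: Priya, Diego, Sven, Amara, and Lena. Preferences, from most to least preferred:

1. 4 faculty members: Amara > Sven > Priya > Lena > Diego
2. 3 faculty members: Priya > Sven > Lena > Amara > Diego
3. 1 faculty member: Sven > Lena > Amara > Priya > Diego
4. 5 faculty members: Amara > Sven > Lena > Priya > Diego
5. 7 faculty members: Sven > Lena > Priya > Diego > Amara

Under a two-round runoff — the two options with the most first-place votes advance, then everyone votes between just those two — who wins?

Sven

Round 1 first-place votes: Priya 3, Diego 0, Sven 8, Amara 9, Lena 0.
Amara and Sven advance.
Runoff: Amara is preferred to Sven by 9 voters; Sven by 11.
Sven wins the runoff.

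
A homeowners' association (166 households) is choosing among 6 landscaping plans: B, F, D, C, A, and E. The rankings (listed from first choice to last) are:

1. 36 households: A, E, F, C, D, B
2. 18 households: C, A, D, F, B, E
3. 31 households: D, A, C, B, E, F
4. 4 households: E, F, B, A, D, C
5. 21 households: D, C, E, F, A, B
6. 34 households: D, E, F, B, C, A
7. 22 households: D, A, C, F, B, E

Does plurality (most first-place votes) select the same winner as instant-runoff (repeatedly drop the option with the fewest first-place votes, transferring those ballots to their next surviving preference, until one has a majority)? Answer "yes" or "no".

Plurality — first-place votes: B 0, F 0, D 108, C 18, A 36, E 4. Winner: D.
Instant-runoff — R1 B 0, F 0, D 108, C 18, A 36, E 4 (D winner). Winner: D.
The two methods agree.

yes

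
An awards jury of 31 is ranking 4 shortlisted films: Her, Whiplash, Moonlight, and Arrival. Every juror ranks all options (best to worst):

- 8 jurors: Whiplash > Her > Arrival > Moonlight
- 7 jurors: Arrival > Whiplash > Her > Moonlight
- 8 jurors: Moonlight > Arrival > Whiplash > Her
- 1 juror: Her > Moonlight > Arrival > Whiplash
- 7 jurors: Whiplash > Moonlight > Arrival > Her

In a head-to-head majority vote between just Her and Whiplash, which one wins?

Voters preferring Her to Whiplash: 1; preferring Whiplash to Her: 30.
Whiplash wins the head-to-head.

Whiplash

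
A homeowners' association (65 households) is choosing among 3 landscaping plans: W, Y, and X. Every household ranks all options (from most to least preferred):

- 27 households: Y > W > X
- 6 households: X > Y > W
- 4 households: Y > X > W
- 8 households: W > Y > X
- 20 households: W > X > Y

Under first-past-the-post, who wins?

Y

First-place votes: W 28, Y 31, X 6.
Y has the most first-place votes.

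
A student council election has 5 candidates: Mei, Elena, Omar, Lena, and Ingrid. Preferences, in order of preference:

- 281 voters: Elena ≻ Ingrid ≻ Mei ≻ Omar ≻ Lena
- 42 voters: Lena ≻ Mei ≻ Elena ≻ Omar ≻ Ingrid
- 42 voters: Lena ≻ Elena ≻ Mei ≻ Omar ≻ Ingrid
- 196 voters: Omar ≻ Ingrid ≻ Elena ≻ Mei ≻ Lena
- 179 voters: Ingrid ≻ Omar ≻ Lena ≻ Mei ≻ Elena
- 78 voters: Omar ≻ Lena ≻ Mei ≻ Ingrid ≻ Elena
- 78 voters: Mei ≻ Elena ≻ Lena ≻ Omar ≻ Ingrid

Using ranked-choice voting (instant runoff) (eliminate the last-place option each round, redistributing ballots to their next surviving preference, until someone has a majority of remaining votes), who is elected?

Round 1: Mei 78, Elena 281, Omar 274, Lena 84, Ingrid 179. Eliminate Mei.
Round 2: Elena 359, Omar 274, Lena 84, Ingrid 179. Eliminate Lena.
Round 3: Elena 443, Omar 274, Ingrid 179. Eliminate Ingrid.
Round 4: Elena 443, Omar 453. Omar has a majority.

Omar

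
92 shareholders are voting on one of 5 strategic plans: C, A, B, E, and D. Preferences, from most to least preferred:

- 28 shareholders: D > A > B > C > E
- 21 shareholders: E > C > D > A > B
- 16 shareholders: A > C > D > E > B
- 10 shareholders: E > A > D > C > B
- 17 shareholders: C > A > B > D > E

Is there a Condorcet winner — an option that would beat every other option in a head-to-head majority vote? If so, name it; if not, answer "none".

none

Checking pairwise contests:
A beats C 54–38.
D beats A 49–43.
C beats B 64–28.
C beats E 61–31.
C beats D 54–38.
Every option loses at least one head-to-head, so there is no Condorcet winner.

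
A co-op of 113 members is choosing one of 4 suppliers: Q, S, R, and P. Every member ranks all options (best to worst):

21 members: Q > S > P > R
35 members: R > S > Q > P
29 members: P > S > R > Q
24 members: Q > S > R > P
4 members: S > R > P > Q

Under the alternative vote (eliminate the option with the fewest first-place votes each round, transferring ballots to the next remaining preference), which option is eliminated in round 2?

Round 1: Q 45, S 4, R 35, P 29. Eliminate S.
Round 2: Q 45, R 39, P 29. Eliminate P.

P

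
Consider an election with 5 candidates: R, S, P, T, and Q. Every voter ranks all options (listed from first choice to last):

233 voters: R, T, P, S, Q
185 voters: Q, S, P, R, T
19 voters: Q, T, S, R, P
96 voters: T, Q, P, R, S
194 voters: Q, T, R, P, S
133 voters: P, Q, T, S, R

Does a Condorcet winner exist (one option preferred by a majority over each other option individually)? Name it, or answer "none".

Q vs R: 627–233 for Q.
Q vs S: 627–233 for Q.
Q vs P: 494–366 for Q.
Q vs T: 531–329 for Q.
Q beats every other option head-to-head.

Q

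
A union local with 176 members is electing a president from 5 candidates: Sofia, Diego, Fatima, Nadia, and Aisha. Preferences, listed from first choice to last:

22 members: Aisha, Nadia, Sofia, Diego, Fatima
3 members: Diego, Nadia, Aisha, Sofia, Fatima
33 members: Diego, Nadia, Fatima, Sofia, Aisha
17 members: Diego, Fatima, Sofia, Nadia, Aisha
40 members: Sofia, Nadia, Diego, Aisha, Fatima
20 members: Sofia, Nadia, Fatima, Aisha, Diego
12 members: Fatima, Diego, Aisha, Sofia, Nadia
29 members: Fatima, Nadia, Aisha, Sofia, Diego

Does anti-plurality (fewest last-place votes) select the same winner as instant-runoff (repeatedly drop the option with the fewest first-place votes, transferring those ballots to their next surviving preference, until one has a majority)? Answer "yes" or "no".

Anti-plurality — last-place votes: Sofia 0, Diego 49, Fatima 65, Nadia 12, Aisha 50. Winner: Sofia.
Instant-runoff — R1 Sofia 60, Diego 53, Fatima 41, Nadia 0, Aisha 22 (Nadia out); R2 Sofia 60, Diego 53, Fatima 41, Aisha 22 (Aisha out); R3 Sofia 82, Diego 53, Fatima 41 (Fatima out); R4 Sofia 111, Diego 65 (Sofia winner). Winner: Sofia.
The two methods agree.

yes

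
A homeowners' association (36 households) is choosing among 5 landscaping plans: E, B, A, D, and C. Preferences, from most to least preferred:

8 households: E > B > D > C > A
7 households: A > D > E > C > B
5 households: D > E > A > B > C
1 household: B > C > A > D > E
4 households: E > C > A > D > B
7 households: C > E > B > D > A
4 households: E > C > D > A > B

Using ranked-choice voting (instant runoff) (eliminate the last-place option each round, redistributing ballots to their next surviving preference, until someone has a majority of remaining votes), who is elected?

E

Round 1: E 16, B 1, A 7, D 5, C 7. Eliminate B.
Round 2: E 16, A 7, D 5, C 8. Eliminate D.
Round 3: E 21, A 7, C 8. E has a majority.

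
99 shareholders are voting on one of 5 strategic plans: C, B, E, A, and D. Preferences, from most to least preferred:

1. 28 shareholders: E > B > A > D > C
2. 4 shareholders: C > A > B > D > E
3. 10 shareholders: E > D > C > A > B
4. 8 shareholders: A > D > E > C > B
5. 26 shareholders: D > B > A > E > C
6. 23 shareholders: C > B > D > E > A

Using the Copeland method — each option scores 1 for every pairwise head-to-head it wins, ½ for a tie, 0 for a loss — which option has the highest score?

B

C: loses to B, E, A, and D → score 0.
B: beats C, E, A, and D → score 4.
E: beats C and A; loses to B and D → score 2.
A: beats C; loses to B, E, and D → score 1.
D: beats C, E, and A; loses to B → score 3.
B has the best pairwise record.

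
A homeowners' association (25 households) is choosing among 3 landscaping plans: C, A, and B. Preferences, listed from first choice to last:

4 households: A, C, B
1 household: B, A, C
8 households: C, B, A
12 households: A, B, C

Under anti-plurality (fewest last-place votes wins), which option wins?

Last-place votes: C 13, A 8, B 4.
B is ranked last by the fewest voters, so B wins.

B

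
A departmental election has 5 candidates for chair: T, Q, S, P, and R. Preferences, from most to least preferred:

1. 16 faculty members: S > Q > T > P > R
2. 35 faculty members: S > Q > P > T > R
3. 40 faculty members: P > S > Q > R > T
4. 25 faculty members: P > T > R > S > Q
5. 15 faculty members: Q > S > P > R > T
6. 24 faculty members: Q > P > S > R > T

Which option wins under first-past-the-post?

First-place votes: T 0, Q 39, S 51, P 65, R 0.
P has the most first-place votes.

P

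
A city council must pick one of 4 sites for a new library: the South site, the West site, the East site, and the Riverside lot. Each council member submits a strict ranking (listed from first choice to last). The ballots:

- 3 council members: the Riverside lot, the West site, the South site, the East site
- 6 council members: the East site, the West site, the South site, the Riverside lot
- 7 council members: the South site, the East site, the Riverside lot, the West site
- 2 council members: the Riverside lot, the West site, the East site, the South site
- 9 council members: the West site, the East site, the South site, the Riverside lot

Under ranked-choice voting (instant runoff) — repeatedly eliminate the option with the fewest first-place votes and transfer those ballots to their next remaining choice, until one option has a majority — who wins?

the West site

Round 1: the South site 7, the West site 9, the East site 6, the Riverside lot 5. Eliminate the Riverside lot.
Round 2: the South site 7, the West site 14, the East site 6. The West site has a majority.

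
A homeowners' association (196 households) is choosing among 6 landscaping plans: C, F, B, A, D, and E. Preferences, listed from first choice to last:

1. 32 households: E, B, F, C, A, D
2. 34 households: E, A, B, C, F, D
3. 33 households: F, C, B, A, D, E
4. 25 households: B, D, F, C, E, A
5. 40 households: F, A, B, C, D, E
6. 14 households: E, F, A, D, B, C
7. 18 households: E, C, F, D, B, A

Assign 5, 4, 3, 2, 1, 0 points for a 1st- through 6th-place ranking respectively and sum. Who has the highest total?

F

C: 32·2 + 34·2 + 33·4 + 25·2 + 40·2 + 14·0 + 18·4 = 466
F: 32·3 + 34·1 + 33·5 + 25·3 + 40·5 + 14·4 + 18·3 = 680
B: 32·4 + 34·3 + 33·3 + 25·5 + 40·3 + 14·1 + 18·1 = 606
A: 32·1 + 34·4 + 33·2 + 25·0 + 40·4 + 14·3 + 18·0 = 436
D: 32·0 + 34·0 + 33·1 + 25·4 + 40·1 + 14·2 + 18·2 = 237
E: 32·5 + 34·5 + 33·0 + 25·1 + 40·0 + 14·5 + 18·5 = 515
F has the highest Borda score (680).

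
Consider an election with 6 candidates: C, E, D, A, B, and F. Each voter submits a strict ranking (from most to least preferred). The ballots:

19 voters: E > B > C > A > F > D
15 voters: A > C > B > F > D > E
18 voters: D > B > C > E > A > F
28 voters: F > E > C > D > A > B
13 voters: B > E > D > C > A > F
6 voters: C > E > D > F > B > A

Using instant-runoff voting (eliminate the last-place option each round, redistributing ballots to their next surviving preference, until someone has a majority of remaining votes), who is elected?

Round 1: C 6, E 19, D 18, A 15, B 13, F 28. Eliminate C.
Round 2: E 25, D 18, A 15, B 13, F 28. Eliminate B.
Round 3: E 38, D 18, A 15, F 28. Eliminate A.
Round 4: E 38, D 18, F 43. Eliminate D.
Round 5: E 56, F 43. E has a majority.

E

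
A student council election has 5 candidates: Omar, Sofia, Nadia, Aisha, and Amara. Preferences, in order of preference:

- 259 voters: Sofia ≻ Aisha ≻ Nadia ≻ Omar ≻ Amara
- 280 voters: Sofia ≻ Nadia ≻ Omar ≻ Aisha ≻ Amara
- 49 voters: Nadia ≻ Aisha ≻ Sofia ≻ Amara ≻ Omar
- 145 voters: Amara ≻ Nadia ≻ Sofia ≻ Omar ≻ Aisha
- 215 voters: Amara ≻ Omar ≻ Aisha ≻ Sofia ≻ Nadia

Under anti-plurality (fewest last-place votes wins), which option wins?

Sofia

Last-place votes: Omar 49, Sofia 0, Nadia 215, Aisha 145, Amara 539.
Sofia is ranked last by the fewest voters, so Sofia wins.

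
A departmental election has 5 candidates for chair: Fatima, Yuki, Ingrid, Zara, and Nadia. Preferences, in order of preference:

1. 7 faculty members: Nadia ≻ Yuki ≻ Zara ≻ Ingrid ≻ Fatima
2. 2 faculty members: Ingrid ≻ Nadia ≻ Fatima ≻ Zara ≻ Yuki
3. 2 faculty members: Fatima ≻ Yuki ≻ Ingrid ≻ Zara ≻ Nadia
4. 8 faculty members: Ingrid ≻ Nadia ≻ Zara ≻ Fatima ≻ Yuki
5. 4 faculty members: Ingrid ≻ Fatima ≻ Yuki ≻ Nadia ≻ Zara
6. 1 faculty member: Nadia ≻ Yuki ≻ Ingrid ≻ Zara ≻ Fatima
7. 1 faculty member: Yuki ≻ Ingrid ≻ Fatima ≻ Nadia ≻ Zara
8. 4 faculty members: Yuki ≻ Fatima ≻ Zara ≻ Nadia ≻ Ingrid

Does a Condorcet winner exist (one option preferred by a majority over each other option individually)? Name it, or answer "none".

Checking pairwise contests:
Ingrid beats Fatima 23–6.
Fatima beats Yuki 16–13.
Yuki beats Ingrid 15–14.
Yuki beats Zara 19–10.
Ingrid beats Nadia 17–12.
Every option loses at least one head-to-head, so there is no Condorcet winner.

none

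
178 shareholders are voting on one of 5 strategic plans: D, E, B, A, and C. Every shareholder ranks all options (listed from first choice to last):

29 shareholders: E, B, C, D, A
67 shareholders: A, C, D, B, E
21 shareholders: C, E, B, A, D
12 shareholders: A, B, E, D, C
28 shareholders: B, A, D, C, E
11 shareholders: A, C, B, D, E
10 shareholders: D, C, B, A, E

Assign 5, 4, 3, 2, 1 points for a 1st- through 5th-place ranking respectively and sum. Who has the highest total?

A

D: 29·2 + 67·3 + 21·1 + 12·2 + 28·3 + 11·2 + 10·5 = 460
E: 29·5 + 67·1 + 21·4 + 12·3 + 28·1 + 11·1 + 10·1 = 381
B: 29·4 + 67·2 + 21·3 + 12·4 + 28·5 + 11·3 + 10·3 = 564
A: 29·1 + 67·5 + 21·2 + 12·5 + 28·4 + 11·5 + 10·2 = 653
C: 29·3 + 67·4 + 21·5 + 12·1 + 28·2 + 11·4 + 10·4 = 612
A has the highest Borda score (653).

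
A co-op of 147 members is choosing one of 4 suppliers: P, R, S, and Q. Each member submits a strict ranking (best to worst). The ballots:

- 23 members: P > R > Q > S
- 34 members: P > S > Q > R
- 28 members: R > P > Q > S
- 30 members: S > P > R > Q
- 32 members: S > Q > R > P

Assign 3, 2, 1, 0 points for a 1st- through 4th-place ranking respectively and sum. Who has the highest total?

P

P: 23·3 + 34·3 + 28·2 + 30·2 + 32·0 = 287
R: 23·2 + 34·0 + 28·3 + 30·1 + 32·1 = 192
S: 23·0 + 34·2 + 28·0 + 30·3 + 32·3 = 254
Q: 23·1 + 34·1 + 28·1 + 30·0 + 32·2 = 149
P has the highest Borda score (287).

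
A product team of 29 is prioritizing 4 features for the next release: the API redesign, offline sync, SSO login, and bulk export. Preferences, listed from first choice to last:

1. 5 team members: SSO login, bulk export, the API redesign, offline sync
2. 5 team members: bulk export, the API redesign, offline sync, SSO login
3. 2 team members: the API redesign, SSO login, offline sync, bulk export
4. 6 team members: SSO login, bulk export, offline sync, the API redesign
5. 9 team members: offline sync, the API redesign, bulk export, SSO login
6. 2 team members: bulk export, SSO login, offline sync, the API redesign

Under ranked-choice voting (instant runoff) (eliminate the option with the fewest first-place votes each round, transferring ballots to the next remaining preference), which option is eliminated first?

Round 1: the API redesign 2, offline sync 9, SSO login 11, bulk export 7. Eliminate the API redesign.

the API redesign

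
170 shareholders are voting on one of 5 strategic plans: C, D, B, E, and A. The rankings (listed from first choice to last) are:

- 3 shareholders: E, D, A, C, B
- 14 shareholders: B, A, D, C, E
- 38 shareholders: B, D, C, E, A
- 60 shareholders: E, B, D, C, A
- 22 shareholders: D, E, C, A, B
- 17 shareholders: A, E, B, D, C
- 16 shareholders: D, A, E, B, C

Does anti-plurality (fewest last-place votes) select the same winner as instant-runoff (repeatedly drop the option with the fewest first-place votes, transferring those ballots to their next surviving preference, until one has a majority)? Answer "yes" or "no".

Anti-plurality — last-place votes: C 33, D 0, B 25, E 14, A 98. Winner: D.
Instant-runoff — R1 C 0, D 38, B 52, E 63, A 17 (C out); R2 D 38, B 52, E 63, A 17 (A out); R3 D 38, B 52, E 80 (D out); R4 B 52, E 118 (E winner). Winner: E.
The two methods disagree.

no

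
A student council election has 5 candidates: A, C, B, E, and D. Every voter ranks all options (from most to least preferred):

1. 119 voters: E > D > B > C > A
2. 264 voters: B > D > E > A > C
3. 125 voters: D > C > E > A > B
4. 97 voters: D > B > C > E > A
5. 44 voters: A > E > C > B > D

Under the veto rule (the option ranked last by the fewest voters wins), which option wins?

E

Last-place votes: A 216, C 264, B 125, E 0, D 44.
E is ranked last by the fewest voters, so E wins.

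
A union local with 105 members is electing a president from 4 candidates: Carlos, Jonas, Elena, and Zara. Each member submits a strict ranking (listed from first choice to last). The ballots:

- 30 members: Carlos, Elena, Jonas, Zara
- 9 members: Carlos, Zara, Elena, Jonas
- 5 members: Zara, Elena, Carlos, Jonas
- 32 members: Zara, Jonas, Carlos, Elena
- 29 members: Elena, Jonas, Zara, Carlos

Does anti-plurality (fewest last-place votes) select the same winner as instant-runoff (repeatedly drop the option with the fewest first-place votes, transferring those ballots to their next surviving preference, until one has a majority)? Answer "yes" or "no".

no

Anti-plurality — last-place votes: Carlos 29, Jonas 14, Elena 32, Zara 30. Winner: Jonas.
Instant-runoff — R1 Carlos 39, Jonas 0, Elena 29, Zara 37 (Jonas out); R2 Carlos 39, Elena 29, Zara 37 (Elena out); R3 Carlos 39, Zara 66 (Zara winner). Winner: Zara.
The two methods disagree.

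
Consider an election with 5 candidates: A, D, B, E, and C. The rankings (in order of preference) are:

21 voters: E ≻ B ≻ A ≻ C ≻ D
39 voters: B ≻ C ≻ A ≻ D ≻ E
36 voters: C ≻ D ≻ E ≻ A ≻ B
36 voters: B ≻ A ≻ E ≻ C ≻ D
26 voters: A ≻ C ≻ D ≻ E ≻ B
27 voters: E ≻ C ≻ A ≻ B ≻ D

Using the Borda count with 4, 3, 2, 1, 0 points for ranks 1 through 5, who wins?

C

A: 21·2 + 39·2 + 36·1 + 36·3 + 26·4 + 27·2 = 422
D: 21·0 + 39·1 + 36·3 + 36·0 + 26·2 + 27·0 = 199
B: 21·3 + 39·4 + 36·0 + 36·4 + 26·0 + 27·1 = 390
E: 21·4 + 39·0 + 36·2 + 36·2 + 26·1 + 27·4 = 362
C: 21·1 + 39·3 + 36·4 + 36·1 + 26·3 + 27·3 = 477
C has the highest Borda score (477).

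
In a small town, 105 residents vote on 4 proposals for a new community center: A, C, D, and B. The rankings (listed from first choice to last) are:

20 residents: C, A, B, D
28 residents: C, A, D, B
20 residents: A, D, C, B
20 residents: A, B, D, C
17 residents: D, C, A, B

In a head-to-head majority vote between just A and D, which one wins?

A

Voters preferring A to D: 88; preferring D to A: 17.
A wins the head-to-head.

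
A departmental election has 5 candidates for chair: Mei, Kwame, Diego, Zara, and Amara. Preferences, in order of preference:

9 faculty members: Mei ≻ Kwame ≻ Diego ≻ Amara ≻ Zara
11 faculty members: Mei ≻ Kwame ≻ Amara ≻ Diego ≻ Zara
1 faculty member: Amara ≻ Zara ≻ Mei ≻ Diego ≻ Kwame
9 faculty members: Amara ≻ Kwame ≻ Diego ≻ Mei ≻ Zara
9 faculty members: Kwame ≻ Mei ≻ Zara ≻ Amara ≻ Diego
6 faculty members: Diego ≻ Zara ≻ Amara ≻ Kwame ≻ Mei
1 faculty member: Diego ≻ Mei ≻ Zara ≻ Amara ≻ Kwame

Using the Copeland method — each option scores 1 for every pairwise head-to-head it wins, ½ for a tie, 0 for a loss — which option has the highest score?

Kwame

Mei: beats Diego, Zara, and Amara; loses to Kwame → score 3.
Kwame: beats Mei, Diego, Zara, and Amara → score 4.
Diego: beats Zara; loses to Mei, Kwame, and Amara → score 1.
Zara: loses to Mei, Kwame, Diego, and Amara → score 0.
Amara: beats Diego and Zara; loses to Mei and Kwame → score 2.
Kwame has the best pairwise record.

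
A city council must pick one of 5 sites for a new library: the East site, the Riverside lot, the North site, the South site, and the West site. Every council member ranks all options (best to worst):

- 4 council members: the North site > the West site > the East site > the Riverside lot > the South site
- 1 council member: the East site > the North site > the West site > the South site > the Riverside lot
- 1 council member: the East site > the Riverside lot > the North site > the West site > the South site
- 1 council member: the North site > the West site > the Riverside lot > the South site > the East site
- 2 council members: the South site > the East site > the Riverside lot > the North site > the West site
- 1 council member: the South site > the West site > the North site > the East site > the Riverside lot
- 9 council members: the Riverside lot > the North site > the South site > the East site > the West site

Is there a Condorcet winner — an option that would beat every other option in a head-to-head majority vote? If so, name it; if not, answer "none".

the Riverside lot

the Riverside lot vs the East site: 10–9 for the Riverside lot.
the Riverside lot vs the North site: 12–7 for the Riverside lot.
the Riverside lot vs the South site: 15–4 for the Riverside lot.
the Riverside lot vs the West site: 12–7 for the Riverside lot.
the Riverside lot beats every other option head-to-head.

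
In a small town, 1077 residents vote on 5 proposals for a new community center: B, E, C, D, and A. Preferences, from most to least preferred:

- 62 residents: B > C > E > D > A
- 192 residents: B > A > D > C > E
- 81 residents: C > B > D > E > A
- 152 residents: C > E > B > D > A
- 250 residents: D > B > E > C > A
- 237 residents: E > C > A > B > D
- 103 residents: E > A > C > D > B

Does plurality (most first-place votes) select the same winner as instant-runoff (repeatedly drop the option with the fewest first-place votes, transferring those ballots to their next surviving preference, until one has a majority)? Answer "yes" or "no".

Plurality — first-place votes: B 254, E 340, C 233, D 250, A 0. Winner: E.
Instant-runoff — R1 B 254, E 340, C 233, D 250, A 0 (A out); R2 B 254, E 340, C 233, D 250 (C out); R3 B 335, E 492, D 250 (D out); R4 B 585, E 492 (B winner). Winner: B.
The two methods disagree.

no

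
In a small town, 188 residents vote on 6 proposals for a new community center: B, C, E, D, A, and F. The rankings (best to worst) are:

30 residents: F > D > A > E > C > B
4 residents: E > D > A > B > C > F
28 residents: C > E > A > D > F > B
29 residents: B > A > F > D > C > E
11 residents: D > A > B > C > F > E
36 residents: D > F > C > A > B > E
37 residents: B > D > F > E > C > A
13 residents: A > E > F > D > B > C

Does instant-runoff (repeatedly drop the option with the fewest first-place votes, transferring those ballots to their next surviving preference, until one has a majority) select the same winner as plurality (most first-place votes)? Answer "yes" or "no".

Instant-runoff — R1 B 66, C 28, E 4, D 47, A 13, F 30 (E out); R2 B 66, C 28, D 51, A 13, F 30 (A out); R3 B 66, C 28, D 51, F 43 (C out); R4 B 66, D 79, F 43 (F out); R5 B 66, D 122 (D winner). Winner: D.
Plurality — first-place votes: B 66, C 28, E 4, D 47, A 13, F 30. Winner: B.
The two methods disagree.

no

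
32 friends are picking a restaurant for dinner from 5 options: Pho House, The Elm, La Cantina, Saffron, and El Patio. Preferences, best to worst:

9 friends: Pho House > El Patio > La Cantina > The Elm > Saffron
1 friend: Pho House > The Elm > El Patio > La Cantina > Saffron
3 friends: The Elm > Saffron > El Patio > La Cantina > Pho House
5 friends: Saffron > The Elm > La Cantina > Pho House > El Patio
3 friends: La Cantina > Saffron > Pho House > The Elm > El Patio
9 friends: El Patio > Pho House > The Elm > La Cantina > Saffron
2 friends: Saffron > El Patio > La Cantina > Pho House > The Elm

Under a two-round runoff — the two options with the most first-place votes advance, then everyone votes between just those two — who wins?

Round 1 first-place votes: Pho House 10, The Elm 3, La Cantina 3, Saffron 7, El Patio 9.
Pho House and El Patio advance.
Runoff: Pho House is preferred to El Patio by 18 voters; El Patio by 14.
Pho House wins the runoff.

Pho House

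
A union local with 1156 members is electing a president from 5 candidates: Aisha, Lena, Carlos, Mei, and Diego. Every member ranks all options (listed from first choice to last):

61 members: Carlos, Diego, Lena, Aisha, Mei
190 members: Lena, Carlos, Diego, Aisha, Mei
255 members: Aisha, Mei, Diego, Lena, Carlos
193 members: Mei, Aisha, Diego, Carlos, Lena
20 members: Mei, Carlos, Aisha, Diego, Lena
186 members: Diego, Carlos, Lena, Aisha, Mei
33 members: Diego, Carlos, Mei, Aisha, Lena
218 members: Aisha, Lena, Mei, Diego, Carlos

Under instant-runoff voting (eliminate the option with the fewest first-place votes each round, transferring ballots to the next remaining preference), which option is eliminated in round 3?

Round 1: Aisha 473, Lena 190, Carlos 61, Mei 213, Diego 219. Eliminate Carlos.
Round 2: Aisha 473, Lena 190, Mei 213, Diego 280. Eliminate Lena.
Round 3: Aisha 473, Mei 213, Diego 470. Eliminate Mei.

Mei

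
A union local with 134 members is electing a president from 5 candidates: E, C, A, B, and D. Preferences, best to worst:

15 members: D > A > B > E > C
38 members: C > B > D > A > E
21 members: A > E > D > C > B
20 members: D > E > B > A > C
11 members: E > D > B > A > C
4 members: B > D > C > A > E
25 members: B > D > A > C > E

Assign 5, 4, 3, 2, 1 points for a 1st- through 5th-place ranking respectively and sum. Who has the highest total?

D

E: 15·2 + 38·1 + 21·4 + 20·4 + 11·5 + 4·1 + 25·1 = 316
C: 15·1 + 38·5 + 21·2 + 20·1 + 11·1 + 4·3 + 25·2 = 340
A: 15·4 + 38·2 + 21·5 + 20·2 + 11·2 + 4·2 + 25·3 = 386
B: 15·3 + 38·4 + 21·1 + 20·3 + 11·3 + 4·5 + 25·5 = 456
D: 15·5 + 38·3 + 21·3 + 20·5 + 11·4 + 4·4 + 25·4 = 512
D has the highest Borda score (512).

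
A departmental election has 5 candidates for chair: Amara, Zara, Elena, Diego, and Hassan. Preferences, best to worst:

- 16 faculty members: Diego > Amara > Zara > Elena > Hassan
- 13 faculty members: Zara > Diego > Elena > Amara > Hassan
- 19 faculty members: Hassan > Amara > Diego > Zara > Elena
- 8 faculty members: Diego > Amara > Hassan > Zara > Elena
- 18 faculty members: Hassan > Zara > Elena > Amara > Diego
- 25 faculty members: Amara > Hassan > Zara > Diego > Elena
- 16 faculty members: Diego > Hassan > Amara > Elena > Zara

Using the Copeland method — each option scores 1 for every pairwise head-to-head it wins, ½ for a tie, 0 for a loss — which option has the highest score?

Amara

Amara: beats Zara, Elena, Diego, and Hassan → score 4.
Zara: beats Elena; loses to Amara, Diego, and Hassan → score 1.
Elena: loses to Amara, Zara, Diego, and Hassan → score 0.
Diego: beats Zara and Elena; loses to Amara and Hassan → score 2.
Hassan: beats Zara, Elena, and Diego; loses to Amara → score 3.
Amara has the best pairwise record.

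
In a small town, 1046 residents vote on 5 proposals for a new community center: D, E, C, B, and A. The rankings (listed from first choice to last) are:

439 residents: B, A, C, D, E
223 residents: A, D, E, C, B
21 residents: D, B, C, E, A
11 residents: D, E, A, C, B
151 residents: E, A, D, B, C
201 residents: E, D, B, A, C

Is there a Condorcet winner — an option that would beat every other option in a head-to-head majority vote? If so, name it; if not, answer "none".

none

Checking pairwise contests:
A beats D 813–233.
D beats E 694–352.
D beats C 607–439.
D beats B 607–439.
B beats A 661–385.
Every option loses at least one head-to-head, so there is no Condorcet winner.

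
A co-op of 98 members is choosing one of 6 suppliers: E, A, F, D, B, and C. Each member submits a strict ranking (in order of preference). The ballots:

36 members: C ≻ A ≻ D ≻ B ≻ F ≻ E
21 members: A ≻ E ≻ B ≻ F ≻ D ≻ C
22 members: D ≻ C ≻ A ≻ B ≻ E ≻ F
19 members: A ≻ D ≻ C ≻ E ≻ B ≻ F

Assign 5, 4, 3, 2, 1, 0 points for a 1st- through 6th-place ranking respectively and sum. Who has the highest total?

A

E: 36·0 + 21·4 + 22·1 + 19·2 = 144
A: 36·4 + 21·5 + 22·3 + 19·5 = 410
F: 36·1 + 21·2 + 22·0 + 19·0 = 78
D: 36·3 + 21·1 + 22·5 + 19·4 = 315
B: 36·2 + 21·3 + 22·2 + 19·1 = 198
C: 36·5 + 21·0 + 22·4 + 19·3 = 325
A has the highest Borda score (410).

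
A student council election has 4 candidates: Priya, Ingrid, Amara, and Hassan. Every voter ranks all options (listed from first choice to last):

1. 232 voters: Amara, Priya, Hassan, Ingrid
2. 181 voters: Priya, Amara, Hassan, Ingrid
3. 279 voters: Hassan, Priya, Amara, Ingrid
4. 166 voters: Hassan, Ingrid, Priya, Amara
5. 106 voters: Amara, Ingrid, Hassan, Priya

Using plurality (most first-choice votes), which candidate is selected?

Hassan

First-place votes: Priya 181, Ingrid 0, Amara 338, Hassan 445.
Hassan has the most first-place votes.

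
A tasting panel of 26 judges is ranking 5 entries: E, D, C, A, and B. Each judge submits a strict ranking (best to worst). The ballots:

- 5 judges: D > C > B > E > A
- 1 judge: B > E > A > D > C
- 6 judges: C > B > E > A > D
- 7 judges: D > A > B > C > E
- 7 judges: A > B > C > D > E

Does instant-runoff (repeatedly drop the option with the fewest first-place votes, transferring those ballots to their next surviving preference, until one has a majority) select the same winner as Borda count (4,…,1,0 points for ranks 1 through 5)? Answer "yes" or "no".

no

Instant-runoff — R1 E 0, D 12, C 6, A 7, B 1 (E out); R2 D 12, C 6, A 7, B 1 (B out); R3 D 12, C 6, A 8 (C out); R4 D 12, A 14 (A winner). Winner: A.
Borda — scores: E 20, D 56, C 60, A 57, B 67. Winner: B.
The two methods disagree.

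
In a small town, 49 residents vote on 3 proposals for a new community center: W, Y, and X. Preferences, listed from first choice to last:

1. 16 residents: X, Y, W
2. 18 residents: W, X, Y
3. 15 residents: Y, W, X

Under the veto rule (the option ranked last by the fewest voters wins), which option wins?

Last-place votes: W 16, Y 18, X 15.
X is ranked last by the fewest voters, so X wins.

X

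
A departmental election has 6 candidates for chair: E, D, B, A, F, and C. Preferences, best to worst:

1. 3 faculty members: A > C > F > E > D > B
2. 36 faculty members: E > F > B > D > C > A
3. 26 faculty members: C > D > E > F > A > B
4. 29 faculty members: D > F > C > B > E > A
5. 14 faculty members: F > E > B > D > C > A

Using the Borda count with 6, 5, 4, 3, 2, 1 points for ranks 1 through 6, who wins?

E: 3·3 + 36·6 + 26·4 + 29·2 + 14·5 = 457
D: 3·2 + 36·3 + 26·5 + 29·6 + 14·3 = 460
B: 3·1 + 36·4 + 26·1 + 29·3 + 14·4 = 316
A: 3·6 + 36·1 + 26·2 + 29·1 + 14·1 = 149
F: 3·4 + 36·5 + 26·3 + 29·5 + 14·6 = 499
C: 3·5 + 36·2 + 26·6 + 29·4 + 14·2 = 387
F has the highest Borda score (499).

F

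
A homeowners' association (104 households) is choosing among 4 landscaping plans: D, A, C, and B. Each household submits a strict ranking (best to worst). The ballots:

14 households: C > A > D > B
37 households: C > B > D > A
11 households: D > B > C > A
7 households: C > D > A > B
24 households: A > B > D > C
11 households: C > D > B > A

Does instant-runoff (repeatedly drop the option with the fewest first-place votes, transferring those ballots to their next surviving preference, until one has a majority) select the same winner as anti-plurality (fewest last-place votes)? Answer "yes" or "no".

no

Instant-runoff — R1 D 11, A 24, C 69, B 0 (C winner). Winner: C.
Anti-plurality — last-place votes: D 0, A 59, C 24, B 21. Winner: D.
The two methods disagree.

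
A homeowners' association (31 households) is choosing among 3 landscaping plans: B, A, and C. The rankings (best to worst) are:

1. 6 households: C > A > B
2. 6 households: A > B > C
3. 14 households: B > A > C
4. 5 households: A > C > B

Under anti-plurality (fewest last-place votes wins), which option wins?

Last-place votes: B 11, A 0, C 20.
A is ranked last by the fewest voters, so A wins.

A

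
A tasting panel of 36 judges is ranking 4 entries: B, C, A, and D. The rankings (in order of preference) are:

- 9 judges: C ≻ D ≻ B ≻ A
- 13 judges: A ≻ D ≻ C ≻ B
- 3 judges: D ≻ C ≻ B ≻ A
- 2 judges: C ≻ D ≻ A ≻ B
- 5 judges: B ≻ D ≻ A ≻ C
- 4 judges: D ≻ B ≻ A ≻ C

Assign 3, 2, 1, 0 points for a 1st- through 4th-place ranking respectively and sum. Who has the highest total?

D

B: 9·1 + 13·0 + 3·1 + 2·0 + 5·3 + 4·2 = 35
C: 9·3 + 13·1 + 3·2 + 2·3 + 5·0 + 4·0 = 52
A: 9·0 + 13·3 + 3·0 + 2·1 + 5·1 + 4·1 = 50
D: 9·2 + 13·2 + 3·3 + 2·2 + 5·2 + 4·3 = 79
D has the highest Borda score (79).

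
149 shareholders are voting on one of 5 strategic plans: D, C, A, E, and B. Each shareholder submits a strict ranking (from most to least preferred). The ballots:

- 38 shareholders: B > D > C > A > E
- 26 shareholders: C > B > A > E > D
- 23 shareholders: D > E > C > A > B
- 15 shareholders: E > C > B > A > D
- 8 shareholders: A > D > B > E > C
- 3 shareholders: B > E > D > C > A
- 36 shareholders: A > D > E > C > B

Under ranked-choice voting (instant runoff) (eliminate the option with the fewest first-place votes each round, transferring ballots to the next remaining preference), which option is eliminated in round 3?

Round 1: D 23, C 26, A 44, E 15, B 41. Eliminate E.
Round 2: D 23, C 41, A 44, B 41. Eliminate D.
Round 3: C 64, A 44, B 41. Eliminate B.

B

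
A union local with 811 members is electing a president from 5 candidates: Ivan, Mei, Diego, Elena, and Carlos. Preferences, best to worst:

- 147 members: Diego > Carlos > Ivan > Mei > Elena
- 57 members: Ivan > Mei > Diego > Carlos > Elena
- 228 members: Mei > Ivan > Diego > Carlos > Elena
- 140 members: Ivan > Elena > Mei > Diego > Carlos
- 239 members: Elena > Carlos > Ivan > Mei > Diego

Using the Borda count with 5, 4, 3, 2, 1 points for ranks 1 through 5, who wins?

Ivan: 147·3 + 57·5 + 228·4 + 140·5 + 239·3 = 3055
Mei: 147·2 + 57·4 + 228·5 + 140·3 + 239·2 = 2560
Diego: 147·5 + 57·3 + 228·3 + 140·2 + 239·1 = 2109
Elena: 147·1 + 57·1 + 228·1 + 140·4 + 239·5 = 2187
Carlos: 147·4 + 57·2 + 228·2 + 140·1 + 239·4 = 2254
Ivan has the highest Borda score (3055).

Ivan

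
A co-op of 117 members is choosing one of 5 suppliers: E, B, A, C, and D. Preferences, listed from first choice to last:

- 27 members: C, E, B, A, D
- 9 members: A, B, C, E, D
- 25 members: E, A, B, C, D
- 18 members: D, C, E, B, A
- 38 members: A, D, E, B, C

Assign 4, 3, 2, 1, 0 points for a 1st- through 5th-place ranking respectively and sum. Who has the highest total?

E

E: 27·3 + 9·1 + 25·4 + 18·2 + 38·2 = 302
B: 27·2 + 9·3 + 25·2 + 18·1 + 38·1 = 187
A: 27·1 + 9·4 + 25·3 + 18·0 + 38·4 = 290
C: 27·4 + 9·2 + 25·1 + 18·3 + 38·0 = 205
D: 27·0 + 9·0 + 25·0 + 18·4 + 38·3 = 186
E has the highest Borda score (302).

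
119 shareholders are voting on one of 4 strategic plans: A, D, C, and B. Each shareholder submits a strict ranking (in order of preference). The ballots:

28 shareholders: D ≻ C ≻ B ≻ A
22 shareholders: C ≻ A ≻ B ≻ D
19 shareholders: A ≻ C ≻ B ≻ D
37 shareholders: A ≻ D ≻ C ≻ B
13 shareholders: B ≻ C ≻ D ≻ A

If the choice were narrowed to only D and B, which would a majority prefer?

Voters preferring D to B: 65; preferring B to D: 54.
D wins the head-to-head.

D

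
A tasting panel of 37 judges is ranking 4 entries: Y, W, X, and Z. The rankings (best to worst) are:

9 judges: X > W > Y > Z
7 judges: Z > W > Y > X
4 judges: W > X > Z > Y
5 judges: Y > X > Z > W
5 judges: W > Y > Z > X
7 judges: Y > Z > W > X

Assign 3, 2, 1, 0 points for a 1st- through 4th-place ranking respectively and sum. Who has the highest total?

W

Y: 9·1 + 7·1 + 4·0 + 5·3 + 5·2 + 7·3 = 62
W: 9·2 + 7·2 + 4·3 + 5·0 + 5·3 + 7·1 = 66
X: 9·3 + 7·0 + 4·2 + 5·2 + 5·0 + 7·0 = 45
Z: 9·0 + 7·3 + 4·1 + 5·1 + 5·1 + 7·2 = 49
W has the highest Borda score (66).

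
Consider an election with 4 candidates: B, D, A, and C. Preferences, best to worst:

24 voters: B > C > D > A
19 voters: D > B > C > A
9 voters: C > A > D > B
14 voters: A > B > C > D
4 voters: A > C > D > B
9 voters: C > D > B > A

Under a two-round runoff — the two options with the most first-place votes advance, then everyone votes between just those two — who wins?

Round 1 first-place votes: B 24, D 19, A 18, C 18.
B and D advance.
Runoff: B is preferred to D by 38 voters; D by 41.
D wins the runoff.

D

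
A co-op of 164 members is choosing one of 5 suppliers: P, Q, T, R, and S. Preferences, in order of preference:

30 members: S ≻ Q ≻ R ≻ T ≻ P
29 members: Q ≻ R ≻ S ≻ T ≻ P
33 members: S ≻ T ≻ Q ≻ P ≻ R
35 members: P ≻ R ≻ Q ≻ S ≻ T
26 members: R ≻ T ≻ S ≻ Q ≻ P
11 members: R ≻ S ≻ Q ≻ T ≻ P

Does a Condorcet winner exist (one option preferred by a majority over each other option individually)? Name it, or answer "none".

Checking pairwise contests:
Q beats P 129–35.
S beats Q 100–64.
Q beats T 105–59.
Q beats R 92–72.
R beats S 101–63.
Every option loses at least one head-to-head, so there is no Condorcet winner.

none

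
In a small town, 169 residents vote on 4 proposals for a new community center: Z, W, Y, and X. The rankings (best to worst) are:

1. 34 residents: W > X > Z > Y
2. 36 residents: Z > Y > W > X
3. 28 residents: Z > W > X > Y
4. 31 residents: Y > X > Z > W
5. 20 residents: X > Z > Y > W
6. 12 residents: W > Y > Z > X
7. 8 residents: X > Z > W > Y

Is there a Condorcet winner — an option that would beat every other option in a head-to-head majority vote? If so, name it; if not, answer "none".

Checking pairwise contests:
X beats Z 93–76.
Z beats W 123–46.
Z beats Y 126–43.
W beats X 110–59.
Every option loses at least one head-to-head, so there is no Condorcet winner.

none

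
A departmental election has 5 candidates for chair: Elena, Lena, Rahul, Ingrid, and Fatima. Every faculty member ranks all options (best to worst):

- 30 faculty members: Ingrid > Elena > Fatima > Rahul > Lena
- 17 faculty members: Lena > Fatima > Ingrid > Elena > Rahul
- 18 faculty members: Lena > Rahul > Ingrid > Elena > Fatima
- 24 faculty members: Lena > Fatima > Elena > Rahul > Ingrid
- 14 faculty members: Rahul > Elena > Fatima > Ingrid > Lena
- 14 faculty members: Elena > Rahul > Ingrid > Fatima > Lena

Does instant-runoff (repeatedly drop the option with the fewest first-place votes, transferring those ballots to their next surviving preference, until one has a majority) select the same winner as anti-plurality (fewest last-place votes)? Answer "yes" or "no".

Instant-runoff — R1 Elena 14, Lena 59, Rahul 14, Ingrid 30, Fatima 0 (Lena winner). Winner: Lena.
Anti-plurality — last-place votes: Elena 0, Lena 58, Rahul 17, Ingrid 24, Fatima 18. Winner: Elena.
The two methods disagree.

no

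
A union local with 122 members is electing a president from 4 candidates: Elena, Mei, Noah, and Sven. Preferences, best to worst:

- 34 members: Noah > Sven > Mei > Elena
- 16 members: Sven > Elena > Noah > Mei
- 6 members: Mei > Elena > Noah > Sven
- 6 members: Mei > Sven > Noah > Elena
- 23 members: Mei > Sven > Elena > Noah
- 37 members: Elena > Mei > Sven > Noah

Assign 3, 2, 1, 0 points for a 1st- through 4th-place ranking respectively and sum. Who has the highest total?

Mei

Elena: 34·0 + 16·2 + 6·2 + 6·0 + 23·1 + 37·3 = 178
Mei: 34·1 + 16·0 + 6·3 + 6·3 + 23·3 + 37·2 = 213
Noah: 34·3 + 16·1 + 6·1 + 6·1 + 23·0 + 37·0 = 130
Sven: 34·2 + 16·3 + 6·0 + 6·2 + 23·2 + 37·1 = 211
Mei has the highest Borda score (213).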